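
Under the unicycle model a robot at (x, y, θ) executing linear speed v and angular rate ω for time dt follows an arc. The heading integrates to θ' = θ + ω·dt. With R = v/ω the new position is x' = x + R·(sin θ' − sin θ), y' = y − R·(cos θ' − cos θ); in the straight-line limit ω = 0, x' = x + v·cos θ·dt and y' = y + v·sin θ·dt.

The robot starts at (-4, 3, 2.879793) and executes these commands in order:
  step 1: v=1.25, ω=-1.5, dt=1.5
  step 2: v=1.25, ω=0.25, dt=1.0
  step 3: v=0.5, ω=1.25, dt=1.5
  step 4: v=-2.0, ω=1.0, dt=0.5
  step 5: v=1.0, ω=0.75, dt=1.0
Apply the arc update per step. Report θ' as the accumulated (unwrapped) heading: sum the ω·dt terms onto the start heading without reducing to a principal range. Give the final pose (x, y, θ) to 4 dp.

(-3.4066, 5.3649, 4.0048)

step 1: θ'=0.6298 (R=-0.8333) → pose (-4.2751, 4.4784, 0.6298)
step 2: θ'=0.8798 (R=5.0000) → pose (-3.3670, 5.3326, 0.8798)
step 3: θ'=2.7548 (R=0.4000) → pose (-3.5243, 5.9580, 2.7548)
step 4: θ'=3.2548 (R=-2.0000) → pose (-2.5440, 5.8230, 3.2548)
step 5: θ'=4.0048 (R=1.3333) → pose (-3.4066, 5.3649, 4.0048)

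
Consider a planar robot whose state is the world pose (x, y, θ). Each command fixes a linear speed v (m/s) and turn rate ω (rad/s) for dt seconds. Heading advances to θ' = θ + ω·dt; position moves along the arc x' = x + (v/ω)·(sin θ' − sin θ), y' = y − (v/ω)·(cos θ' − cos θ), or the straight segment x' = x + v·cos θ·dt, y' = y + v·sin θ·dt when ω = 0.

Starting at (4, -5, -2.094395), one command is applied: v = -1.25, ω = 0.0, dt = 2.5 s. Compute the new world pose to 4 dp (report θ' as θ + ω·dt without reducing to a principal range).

θ' = -2.0944 + 0.0·2.5 = -2.0944
ω = 0 → straight: x' = 4 + -1.25·cos(-2.0944)·2.5 = 5.5625
y' = -5 + -1.25·sin(-2.0944)·2.5 = -2.2937

(5.5625, -2.2937, -2.0944)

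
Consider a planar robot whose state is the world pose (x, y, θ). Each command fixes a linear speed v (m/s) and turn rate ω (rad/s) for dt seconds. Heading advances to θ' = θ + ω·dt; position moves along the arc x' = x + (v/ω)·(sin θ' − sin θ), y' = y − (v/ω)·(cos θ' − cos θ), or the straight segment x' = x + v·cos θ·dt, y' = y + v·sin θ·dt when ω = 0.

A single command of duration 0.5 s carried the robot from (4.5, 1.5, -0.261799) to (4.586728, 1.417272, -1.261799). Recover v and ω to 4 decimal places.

v = 0.2500, ω = -2.0000

Δθ = -1.261799 − -0.261799 = -1.000000
ω = Δθ/dt = -1.000000/0.5 = -2.0000
R = Δx/(sin θ' − sin θ) = -0.1250
v = R·ω = -0.1250·-2.0000 = 0.2500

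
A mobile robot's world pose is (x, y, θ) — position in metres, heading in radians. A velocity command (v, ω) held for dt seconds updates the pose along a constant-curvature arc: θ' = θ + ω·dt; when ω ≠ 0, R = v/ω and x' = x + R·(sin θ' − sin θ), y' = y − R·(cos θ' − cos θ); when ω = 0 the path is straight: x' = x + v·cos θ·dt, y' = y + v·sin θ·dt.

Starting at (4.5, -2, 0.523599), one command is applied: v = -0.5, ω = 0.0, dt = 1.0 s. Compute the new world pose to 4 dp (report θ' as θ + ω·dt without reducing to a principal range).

θ' = 0.5236 + 0.0·1.0 = 0.5236
ω = 0 → straight: x' = 4.5 + -0.5·cos(0.5236)·1.0 = 4.0670
y' = -2 + -0.5·sin(0.5236)·1.0 = -2.2500

(4.0670, -2.2500, 0.5236)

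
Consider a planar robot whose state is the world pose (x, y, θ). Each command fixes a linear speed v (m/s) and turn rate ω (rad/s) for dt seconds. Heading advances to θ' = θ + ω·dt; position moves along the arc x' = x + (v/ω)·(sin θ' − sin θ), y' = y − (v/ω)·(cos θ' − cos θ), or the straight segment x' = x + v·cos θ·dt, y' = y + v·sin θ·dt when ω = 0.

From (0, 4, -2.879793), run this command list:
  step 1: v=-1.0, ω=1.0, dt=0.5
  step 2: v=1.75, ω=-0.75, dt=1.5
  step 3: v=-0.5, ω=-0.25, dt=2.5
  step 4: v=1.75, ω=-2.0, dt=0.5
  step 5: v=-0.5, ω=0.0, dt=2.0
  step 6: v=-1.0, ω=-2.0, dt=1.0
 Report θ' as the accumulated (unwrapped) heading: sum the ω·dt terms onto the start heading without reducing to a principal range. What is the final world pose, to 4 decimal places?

(-2.3547, 2.7739, -7.1298)

step 1: θ'=-2.3798 (R=-1.0000) → pose (0.4314, 4.2423, -2.3798)
step 2: θ'=-3.5048 (R=-2.3333) → pose (-2.0081, 3.7496, -3.5048)
step 3: θ'=-4.1298 (R=2.0000) → pose (-1.0485, 2.9805, -4.1298)
step 4: θ'=-5.1298 (R=-0.8750) → pose (-1.1178, 3.8166, -5.1298)
step 5: θ'=-5.1298 (straight) → pose (-1.5231, 2.9024, -5.1298)
step 6: θ'=-7.1298 (R=0.5000) → pose (-2.3547, 2.7739, -7.1298)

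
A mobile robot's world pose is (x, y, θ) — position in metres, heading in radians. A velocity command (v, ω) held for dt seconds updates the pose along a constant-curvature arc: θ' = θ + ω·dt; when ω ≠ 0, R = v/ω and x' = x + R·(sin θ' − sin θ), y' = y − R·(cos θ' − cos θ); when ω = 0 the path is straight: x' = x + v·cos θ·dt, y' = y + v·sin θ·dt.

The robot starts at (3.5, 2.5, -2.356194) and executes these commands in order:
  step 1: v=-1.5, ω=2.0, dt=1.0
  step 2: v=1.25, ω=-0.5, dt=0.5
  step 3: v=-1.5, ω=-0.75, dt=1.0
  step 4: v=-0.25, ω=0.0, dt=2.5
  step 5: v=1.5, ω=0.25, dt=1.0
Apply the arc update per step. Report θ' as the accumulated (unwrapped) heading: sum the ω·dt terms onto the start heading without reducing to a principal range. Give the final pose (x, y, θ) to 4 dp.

(3.3344, 3.8625, -1.1062)

step 1: θ'=-0.3562 (R=-0.7500) → pose (3.2312, 3.7333, -0.3562)
step 2: θ'=-0.6062 (R=-2.5000) → pose (3.7838, 3.4447, -0.6062)
step 3: θ'=-1.3562 (R=2.0000) → pose (2.9692, 4.6625, -1.3562)
step 4: θ'=-1.3562 (straight) → pose (2.8361, 5.2731, -1.3562)
step 5: θ'=-1.1062 (R=6.0000) → pose (3.3344, 3.8625, -1.1062)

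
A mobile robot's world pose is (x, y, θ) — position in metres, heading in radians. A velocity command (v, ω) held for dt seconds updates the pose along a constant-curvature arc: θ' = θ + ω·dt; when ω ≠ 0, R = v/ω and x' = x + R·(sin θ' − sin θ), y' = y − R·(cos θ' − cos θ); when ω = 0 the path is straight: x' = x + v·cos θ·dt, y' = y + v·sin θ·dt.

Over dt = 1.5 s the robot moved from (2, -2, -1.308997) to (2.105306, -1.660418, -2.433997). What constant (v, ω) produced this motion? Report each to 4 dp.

Δθ = -2.433997 − -1.308997 = -1.125000
ω = Δθ/dt = -1.125000/1.5 = -0.7500
R = −Δy/(cos θ' − cos θ) = 0.3333
v = R·ω = 0.3333·-0.7500 = -0.2500

v = -0.2500, ω = -0.7500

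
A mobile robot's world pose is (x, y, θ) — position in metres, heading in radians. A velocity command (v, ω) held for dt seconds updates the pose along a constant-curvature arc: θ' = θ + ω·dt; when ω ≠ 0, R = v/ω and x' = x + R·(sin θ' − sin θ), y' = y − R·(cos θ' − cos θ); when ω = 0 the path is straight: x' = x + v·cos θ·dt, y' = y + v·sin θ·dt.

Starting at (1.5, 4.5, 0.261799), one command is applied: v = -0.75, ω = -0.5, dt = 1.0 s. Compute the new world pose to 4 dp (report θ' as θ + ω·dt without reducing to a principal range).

(0.7578, 4.4912, -0.2382)

θ' = 0.2618 + -0.5·1.0 = -0.2382
R = v/ω = -0.75/-0.5 = 1.5000
x' = 1.5 + 1.5000·(sin -0.2382 − sin 0.2618) = 0.7578
y' = 4.5 − 1.5000·(cos -0.2382 − cos 0.2618) = 4.4912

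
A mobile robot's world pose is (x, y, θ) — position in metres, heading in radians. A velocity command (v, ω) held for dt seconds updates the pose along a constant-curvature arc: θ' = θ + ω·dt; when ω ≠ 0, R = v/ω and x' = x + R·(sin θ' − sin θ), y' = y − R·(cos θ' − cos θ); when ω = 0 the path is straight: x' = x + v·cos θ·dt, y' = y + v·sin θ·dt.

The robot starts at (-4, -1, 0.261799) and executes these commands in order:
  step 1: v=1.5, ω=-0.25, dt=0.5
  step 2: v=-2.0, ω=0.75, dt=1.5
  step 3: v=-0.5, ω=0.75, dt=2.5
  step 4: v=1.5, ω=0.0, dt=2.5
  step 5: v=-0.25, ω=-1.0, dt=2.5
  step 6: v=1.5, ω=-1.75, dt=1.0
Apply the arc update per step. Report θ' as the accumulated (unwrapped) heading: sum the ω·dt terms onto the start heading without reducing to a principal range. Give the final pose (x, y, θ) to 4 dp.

step 1: θ'=0.1368 (R=-6.0000) → pose (-3.2653, -0.8516, 0.1368)
step 2: θ'=1.2618 (R=-2.6667) → pose (-5.4420, -2.6824, 1.2618)
step 3: θ'=3.1368 (R=-0.6667) → pose (-4.8101, -3.5518, 3.1368)
step 4: θ'=3.1368 (straight) → pose (-8.5601, -3.5338, 3.1368)
step 5: θ'=0.6368 (R=0.2500) → pose (-8.4126, -3.9848, 0.6368)
step 6: θ'=-1.1132 (R=-0.8571) → pose (-7.1340, -4.2953, -1.1132)

(-7.1340, -4.2953, -1.1132)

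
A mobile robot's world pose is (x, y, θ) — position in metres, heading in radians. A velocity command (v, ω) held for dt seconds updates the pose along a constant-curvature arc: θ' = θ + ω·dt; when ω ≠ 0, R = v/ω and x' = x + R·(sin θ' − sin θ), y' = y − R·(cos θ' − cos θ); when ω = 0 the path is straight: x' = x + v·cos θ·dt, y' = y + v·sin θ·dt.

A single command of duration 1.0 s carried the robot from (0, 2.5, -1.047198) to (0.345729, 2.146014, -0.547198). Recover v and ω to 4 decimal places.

v = 0.5000, ω = 0.5000

Δθ = -0.547198 − -1.047198 = 0.500000
ω = Δθ/dt = 0.500000/1.0 = 0.5000
R = −Δy/(cos θ' − cos θ) = 1.0000
v = R·ω = 1.0000·0.5000 = 0.5000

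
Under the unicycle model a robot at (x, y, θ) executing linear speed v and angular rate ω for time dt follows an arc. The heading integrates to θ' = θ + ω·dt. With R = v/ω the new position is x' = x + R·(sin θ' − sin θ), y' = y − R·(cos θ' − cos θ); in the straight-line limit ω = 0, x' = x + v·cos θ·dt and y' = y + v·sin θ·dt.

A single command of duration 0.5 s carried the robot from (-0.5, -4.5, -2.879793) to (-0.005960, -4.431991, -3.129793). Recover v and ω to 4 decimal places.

Δθ = -3.129793 − -2.879793 = -0.250000
ω = Δθ/dt = -0.250000/0.5 = -0.5000
R = Δx/(sin θ' − sin θ) = 2.0000
v = R·ω = 2.0000·-0.5000 = -1.0000

v = -1.0000, ω = -0.5000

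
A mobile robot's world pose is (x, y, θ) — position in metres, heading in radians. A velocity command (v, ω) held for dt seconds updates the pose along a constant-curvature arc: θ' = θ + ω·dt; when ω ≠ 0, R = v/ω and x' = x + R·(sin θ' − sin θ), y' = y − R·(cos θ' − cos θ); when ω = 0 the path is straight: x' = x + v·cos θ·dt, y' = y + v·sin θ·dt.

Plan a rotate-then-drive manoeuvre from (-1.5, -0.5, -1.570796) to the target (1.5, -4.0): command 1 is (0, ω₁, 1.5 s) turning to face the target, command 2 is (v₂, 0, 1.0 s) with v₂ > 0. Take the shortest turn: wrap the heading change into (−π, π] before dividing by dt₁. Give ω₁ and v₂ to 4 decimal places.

ω₁ = 0.4724, v₂ = 4.6098

heading to target = atan2(-4−-0.5, 1.5−-1.5) = -0.8622
Δθ = wrap(-0.8622 − -1.5708) = 0.7086; ω₁ = Δθ/dt₁ = 0.4724
distance = √((1.5−-1.5)² + (-4−-0.5)²) = 4.6098; v₂ = distance/dt₂ = 4.6098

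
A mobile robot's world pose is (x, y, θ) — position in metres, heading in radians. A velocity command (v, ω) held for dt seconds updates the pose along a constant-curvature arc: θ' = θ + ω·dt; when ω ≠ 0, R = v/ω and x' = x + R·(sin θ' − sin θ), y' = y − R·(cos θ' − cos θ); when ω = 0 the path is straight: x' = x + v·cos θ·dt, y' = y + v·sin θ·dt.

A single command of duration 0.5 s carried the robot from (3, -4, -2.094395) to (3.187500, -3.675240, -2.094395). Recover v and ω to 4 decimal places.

Δθ = -2.094395 − -2.094395 = 0.000000
ω = Δθ/dt = 0.000000/0.5 = 0.0000
ω = 0 → v = (Δx·cos θ + Δy·sin θ)/dt = -0.7500

v = -0.7500, ω = 0.0000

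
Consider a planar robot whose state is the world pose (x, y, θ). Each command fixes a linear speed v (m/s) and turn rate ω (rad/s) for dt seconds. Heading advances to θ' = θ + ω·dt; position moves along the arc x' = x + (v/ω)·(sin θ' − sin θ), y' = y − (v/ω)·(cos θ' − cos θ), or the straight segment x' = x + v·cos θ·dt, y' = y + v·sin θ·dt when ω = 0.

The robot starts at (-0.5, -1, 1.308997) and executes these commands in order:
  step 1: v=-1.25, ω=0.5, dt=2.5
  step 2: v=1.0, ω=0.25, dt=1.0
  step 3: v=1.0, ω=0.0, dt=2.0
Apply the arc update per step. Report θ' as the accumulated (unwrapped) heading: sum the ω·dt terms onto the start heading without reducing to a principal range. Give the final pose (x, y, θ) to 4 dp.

(-2.2458, -2.6410, 2.8090)

step 1: θ'=2.5590 (R=-2.5000) → pose (0.5393, -3.7346, 2.5590)
step 2: θ'=2.8090 (R=4.0000) → pose (-0.3555, -3.2940, 2.8090)
step 3: θ'=2.8090 (straight) → pose (-2.2458, -2.6410, 2.8090)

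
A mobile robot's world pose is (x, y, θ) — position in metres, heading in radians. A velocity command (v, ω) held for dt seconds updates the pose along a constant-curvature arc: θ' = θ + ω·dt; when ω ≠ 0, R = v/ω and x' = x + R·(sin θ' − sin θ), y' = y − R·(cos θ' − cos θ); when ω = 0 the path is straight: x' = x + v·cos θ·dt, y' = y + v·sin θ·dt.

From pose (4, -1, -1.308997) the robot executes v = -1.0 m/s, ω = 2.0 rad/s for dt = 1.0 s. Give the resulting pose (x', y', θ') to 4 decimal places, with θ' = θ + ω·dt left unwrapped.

(3.1984, -0.7441, 0.6910)

θ' = -1.3090 + 2.0·1.0 = 0.6910
R = v/ω = -1.0/2.0 = -0.5000
x' = 4 + -0.5000·(sin 0.6910 − sin -1.3090) = 3.1984
y' = -1 − -0.5000·(cos 0.6910 − cos -1.3090) = -0.7441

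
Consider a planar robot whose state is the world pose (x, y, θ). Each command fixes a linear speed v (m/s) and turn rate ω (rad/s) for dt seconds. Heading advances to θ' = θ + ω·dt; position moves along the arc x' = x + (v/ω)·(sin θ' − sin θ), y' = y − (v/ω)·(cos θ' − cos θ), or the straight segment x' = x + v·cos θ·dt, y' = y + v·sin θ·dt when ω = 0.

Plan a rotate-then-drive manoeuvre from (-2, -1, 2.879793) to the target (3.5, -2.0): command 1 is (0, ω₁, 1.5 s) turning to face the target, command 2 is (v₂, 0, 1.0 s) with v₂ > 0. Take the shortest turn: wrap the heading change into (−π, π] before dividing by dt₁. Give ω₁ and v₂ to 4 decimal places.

heading to target = atan2(-2−-1, 3.5−-2) = -0.1799
Δθ = wrap(-0.1799 − 2.8798) = -3.0596; ω₁ = Δθ/dt₁ = -2.0398
distance = √((3.5−-2)² + (-2−-1)²) = 5.5902; v₂ = distance/dt₂ = 5.5902

ω₁ = -2.0398, v₂ = 5.5902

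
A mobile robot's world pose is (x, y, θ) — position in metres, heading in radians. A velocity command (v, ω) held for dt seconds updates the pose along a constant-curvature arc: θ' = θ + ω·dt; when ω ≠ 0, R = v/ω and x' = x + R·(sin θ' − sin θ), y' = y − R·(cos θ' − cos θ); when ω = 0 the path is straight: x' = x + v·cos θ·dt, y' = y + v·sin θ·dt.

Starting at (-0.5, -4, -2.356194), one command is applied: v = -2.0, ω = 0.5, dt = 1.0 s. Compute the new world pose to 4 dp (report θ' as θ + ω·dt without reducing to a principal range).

(0.5098, -2.2977, -1.8562)

θ' = -2.3562 + 0.5·1.0 = -1.8562
R = v/ω = -2.0/0.5 = -4.0000
x' = -0.5 + -4.0000·(sin -1.8562 − sin -2.3562) = 0.5098
y' = -4 − -4.0000·(cos -1.8562 − cos -2.3562) = -2.2977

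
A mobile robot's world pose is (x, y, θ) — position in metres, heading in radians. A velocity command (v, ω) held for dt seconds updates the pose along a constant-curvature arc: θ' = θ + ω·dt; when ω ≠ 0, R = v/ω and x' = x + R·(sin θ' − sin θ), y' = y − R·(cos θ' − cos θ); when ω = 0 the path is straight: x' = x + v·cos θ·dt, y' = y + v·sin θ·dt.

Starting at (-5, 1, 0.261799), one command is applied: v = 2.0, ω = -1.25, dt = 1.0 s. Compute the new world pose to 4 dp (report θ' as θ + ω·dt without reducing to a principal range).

(-3.2498, 0.3348, -0.9882)

θ' = 0.2618 + -1.25·1.0 = -0.9882
R = v/ω = 2.0/-1.25 = -1.6000
x' = -5 + -1.6000·(sin -0.9882 − sin 0.2618) = -3.2498
y' = 1 − -1.6000·(cos -0.9882 − cos 0.2618) = 0.3348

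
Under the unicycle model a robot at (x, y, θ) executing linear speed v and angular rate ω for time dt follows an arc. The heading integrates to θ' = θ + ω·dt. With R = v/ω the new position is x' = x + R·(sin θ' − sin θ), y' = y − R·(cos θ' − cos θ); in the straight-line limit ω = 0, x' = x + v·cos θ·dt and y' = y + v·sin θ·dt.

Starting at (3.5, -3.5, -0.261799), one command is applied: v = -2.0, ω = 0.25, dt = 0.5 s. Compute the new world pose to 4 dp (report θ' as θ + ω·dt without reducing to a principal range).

θ' = -0.2618 + 0.25·0.5 = -0.1368
R = v/ω = -2.0/0.25 = -8.0000
x' = 3.5 + -8.0000·(sin -0.1368 − sin -0.2618) = 2.5204
y' = -3.5 − -8.0000·(cos -0.1368 − cos -0.2618) = -3.3021

(2.5204, -3.3021, -0.1368)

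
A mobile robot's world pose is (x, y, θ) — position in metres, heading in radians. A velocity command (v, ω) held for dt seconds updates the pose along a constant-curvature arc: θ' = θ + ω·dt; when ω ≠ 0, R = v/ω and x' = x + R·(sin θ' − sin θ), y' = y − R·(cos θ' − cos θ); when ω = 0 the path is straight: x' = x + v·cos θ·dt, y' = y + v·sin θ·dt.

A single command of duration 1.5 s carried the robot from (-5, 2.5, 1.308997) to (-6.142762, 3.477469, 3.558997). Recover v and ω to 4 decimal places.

v = 1.2500, ω = 1.5000

Δθ = 3.558997 − 1.308997 = 2.250000
ω = Δθ/dt = 2.250000/1.5 = 1.5000
R = Δx/(sin θ' − sin θ) = 0.8333
v = R·ω = 0.8333·1.5000 = 1.2500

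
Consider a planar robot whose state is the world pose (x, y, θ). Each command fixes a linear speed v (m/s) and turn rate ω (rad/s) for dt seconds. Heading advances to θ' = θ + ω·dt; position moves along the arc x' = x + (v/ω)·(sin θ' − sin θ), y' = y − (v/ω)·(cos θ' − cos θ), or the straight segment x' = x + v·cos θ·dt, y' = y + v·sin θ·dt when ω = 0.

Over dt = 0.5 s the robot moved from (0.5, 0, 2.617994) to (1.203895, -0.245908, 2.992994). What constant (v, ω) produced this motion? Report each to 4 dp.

v = -1.5000, ω = 0.7500

Δθ = 2.992994 − 2.617994 = 0.375000
ω = Δθ/dt = 0.375000/0.5 = 0.7500
R = Δx/(sin θ' − sin θ) = -2.0000
v = R·ω = -2.0000·0.7500 = -1.5000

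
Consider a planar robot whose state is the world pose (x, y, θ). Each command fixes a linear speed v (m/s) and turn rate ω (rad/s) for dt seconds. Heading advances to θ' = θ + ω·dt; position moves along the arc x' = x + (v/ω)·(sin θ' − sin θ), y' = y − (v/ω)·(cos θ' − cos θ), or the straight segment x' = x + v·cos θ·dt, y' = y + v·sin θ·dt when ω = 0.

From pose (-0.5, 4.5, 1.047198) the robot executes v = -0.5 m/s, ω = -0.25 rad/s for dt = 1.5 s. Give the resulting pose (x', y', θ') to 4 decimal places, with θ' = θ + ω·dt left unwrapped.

(-0.9866, 3.9351, 0.6722)

θ' = 1.0472 + -0.25·1.5 = 0.6722
R = v/ω = -0.5/-0.25 = 2.0000
x' = -0.5 + 2.0000·(sin 0.6722 − sin 1.0472) = -0.9866
y' = 4.5 − 2.0000·(cos 0.6722 − cos 1.0472) = 3.9351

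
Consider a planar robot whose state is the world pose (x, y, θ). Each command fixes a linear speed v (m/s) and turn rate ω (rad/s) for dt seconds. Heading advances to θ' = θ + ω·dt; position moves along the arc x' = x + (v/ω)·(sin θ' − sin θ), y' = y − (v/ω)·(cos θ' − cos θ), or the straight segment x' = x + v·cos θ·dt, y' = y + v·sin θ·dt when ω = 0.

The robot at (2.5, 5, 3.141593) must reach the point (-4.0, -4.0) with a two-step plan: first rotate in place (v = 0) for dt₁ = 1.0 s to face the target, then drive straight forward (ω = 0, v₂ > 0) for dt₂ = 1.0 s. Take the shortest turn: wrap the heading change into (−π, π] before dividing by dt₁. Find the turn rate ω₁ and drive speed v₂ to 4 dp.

ω₁ = 0.9453, v₂ = 11.1018

heading to target = atan2(-4−5, -4−2.5) = -2.1963
Δθ = wrap(-2.1963 − 3.1416) = 0.9453; ω₁ = Δθ/dt₁ = 0.9453
distance = √((-4−2.5)² + (-4−5)²) = 11.1018; v₂ = distance/dt₂ = 11.1018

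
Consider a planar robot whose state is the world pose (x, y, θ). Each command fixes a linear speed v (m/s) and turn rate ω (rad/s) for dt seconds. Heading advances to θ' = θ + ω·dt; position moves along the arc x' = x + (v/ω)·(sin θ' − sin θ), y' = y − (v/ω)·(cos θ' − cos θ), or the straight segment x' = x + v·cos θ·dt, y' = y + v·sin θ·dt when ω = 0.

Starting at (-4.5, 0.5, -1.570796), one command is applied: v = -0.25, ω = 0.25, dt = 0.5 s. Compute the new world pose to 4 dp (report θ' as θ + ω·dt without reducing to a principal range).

(-4.5078, 0.6247, -1.4458)

θ' = -1.5708 + 0.25·0.5 = -1.4458
R = v/ω = -0.25/0.25 = -1.0000
x' = -4.5 + -1.0000·(sin -1.4458 − sin -1.5708) = -4.5078
y' = 0.5 − -1.0000·(cos -1.4458 − cos -1.5708) = 0.6247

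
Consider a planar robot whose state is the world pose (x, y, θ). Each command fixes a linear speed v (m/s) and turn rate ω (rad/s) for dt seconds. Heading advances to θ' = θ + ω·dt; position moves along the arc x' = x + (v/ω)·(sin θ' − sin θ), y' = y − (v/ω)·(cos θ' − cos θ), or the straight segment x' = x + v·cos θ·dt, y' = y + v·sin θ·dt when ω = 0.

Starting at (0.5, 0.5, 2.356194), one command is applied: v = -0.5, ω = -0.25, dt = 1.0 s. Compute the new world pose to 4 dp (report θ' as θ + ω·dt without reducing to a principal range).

(0.8059, 0.1062, 2.1062)

θ' = 2.3562 + -0.25·1.0 = 2.1062
R = v/ω = -0.5/-0.25 = 2.0000
x' = 0.5 + 2.0000·(sin 2.1062 − sin 2.3562) = 0.8059
y' = 0.5 − 2.0000·(cos 2.1062 − cos 2.3562) = 0.1062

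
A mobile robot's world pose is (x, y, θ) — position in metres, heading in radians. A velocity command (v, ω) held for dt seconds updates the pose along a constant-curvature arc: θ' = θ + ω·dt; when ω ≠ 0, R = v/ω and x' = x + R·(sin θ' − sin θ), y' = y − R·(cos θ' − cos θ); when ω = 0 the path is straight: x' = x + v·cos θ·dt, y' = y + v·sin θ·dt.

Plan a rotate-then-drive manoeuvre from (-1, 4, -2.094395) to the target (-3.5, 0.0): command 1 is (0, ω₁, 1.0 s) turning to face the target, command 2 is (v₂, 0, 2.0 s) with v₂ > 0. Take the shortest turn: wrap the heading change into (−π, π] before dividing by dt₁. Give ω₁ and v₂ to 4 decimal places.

ω₁ = -0.0350, v₂ = 2.3585

heading to target = atan2(0−4, -3.5−-1) = -2.1294
Δθ = wrap(-2.1294 − -2.0944) = -0.0350; ω₁ = Δθ/dt₁ = -0.0350
distance = √((-3.5−-1)² + (0−4)²) = 4.7170; v₂ = distance/dt₂ = 2.3585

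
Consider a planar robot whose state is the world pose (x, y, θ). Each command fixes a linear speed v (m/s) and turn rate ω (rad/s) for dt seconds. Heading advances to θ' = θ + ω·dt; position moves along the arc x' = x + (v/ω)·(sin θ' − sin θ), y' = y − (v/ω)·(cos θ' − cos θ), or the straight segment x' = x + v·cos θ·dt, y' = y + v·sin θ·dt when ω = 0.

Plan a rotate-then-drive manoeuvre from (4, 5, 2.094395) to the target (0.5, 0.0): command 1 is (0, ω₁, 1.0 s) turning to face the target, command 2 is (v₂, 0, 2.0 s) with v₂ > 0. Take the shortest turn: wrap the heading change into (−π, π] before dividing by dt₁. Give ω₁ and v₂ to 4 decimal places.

heading to target = atan2(0−5, 0.5−4) = -2.1815
Δθ = wrap(-2.1815 − 2.0944) = 2.0073; ω₁ = Δθ/dt₁ = 2.0073
distance = √((0.5−4)² + (0−5)²) = 6.1033; v₂ = distance/dt₂ = 3.0516

ω₁ = 2.0073, v₂ = 3.0516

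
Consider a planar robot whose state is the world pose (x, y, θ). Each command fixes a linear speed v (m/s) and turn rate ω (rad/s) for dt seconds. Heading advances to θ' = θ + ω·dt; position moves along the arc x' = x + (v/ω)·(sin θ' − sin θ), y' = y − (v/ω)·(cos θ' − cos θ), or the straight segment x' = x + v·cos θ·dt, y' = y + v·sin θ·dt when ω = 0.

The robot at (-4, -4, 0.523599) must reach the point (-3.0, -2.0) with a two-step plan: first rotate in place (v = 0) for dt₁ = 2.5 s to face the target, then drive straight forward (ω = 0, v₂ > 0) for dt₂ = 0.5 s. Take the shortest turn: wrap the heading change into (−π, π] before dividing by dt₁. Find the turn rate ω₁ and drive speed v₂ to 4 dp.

heading to target = atan2(-2−-4, -3−-4) = 1.1071
Δθ = wrap(1.1071 − 0.5236) = 0.5835; ω₁ = Δθ/dt₁ = 0.2334
distance = √((-3−-4)² + (-2−-4)²) = 2.2361; v₂ = distance/dt₂ = 4.4721

ω₁ = 0.2334, v₂ = 4.4721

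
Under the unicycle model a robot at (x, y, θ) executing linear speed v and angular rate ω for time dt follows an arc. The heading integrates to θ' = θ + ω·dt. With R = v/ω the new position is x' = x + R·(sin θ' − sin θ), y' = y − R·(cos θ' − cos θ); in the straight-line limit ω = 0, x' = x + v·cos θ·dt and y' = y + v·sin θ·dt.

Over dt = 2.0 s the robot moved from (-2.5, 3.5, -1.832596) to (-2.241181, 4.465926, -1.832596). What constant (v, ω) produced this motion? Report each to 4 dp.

Δθ = -1.832596 − -1.832596 = 0.000000
ω = Δθ/dt = 0.000000/2.0 = 0.0000
ω = 0 → v = (Δx·cos θ + Δy·sin θ)/dt = -0.5000

v = -0.5000, ω = 0.0000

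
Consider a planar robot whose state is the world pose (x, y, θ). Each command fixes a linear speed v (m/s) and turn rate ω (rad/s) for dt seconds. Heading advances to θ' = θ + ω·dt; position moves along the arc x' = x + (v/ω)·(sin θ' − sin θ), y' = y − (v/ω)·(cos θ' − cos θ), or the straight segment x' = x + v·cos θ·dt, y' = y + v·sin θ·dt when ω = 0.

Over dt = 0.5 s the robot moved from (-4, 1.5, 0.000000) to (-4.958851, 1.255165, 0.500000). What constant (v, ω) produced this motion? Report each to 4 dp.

Δθ = 0.500000 − 0.000000 = 0.500000
ω = Δθ/dt = 0.500000/0.5 = 1.0000
R = Δx/(sin θ' − sin θ) = -2.0000
v = R·ω = -2.0000·1.0000 = -2.0000

v = -2.0000, ω = 1.0000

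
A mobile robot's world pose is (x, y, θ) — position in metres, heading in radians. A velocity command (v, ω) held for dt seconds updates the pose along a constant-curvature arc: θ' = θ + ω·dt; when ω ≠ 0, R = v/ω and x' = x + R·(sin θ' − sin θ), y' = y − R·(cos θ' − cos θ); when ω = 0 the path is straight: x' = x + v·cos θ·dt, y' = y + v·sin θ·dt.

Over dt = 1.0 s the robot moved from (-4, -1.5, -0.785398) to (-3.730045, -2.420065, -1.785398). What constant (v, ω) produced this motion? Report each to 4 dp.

Δθ = -1.785398 − -0.785398 = -1.000000
ω = Δθ/dt = -1.000000/1.0 = -1.0000
R = −Δy/(cos θ' − cos θ) = -1.0000
v = R·ω = -1.0000·-1.0000 = 1.0000

v = 1.0000, ω = -1.0000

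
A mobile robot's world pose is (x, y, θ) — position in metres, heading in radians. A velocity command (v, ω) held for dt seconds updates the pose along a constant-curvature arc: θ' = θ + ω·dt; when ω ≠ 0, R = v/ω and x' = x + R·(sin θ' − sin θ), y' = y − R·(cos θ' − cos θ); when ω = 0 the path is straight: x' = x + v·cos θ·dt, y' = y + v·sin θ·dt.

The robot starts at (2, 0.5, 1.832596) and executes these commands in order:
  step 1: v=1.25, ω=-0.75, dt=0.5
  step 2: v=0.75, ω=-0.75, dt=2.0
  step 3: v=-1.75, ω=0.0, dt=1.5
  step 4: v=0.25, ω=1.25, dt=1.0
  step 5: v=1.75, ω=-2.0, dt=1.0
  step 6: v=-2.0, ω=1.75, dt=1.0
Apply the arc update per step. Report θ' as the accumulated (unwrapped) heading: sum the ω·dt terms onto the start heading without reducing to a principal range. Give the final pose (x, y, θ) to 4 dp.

(0.2552, 2.4046, 0.9576)

step 1: θ'=1.4576 (R=-1.6667) → pose (1.9539, 1.1196, 1.4576)
step 2: θ'=-0.0424 (R=-1.0000) → pose (2.9899, 2.0058, -0.0424)
step 3: θ'=-0.0424 (straight) → pose (0.3672, 2.1170, -0.0424)
step 4: θ'=1.2076 (R=0.2000) → pose (0.5627, 2.2458, 1.2076)
step 5: θ'=-0.7924 (R=-0.8750) → pose (2.0036, 2.5493, -0.7924)
step 6: θ'=0.9576 (R=-1.1429) → pose (0.2552, 2.4046, 0.9576)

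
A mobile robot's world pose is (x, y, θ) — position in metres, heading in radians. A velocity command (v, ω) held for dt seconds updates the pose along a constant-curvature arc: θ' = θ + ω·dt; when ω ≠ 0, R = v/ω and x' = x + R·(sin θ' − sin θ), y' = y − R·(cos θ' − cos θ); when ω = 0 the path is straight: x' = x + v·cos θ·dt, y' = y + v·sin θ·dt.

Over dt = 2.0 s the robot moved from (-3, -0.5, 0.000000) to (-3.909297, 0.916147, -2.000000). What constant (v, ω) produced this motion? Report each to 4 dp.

v = -1.0000, ω = -1.0000

Δθ = -2.000000 − 0.000000 = -2.000000
ω = Δθ/dt = -2.000000/2.0 = -1.0000
R = −Δy/(cos θ' − cos θ) = 1.0000
v = R·ω = 1.0000·-1.0000 = -1.0000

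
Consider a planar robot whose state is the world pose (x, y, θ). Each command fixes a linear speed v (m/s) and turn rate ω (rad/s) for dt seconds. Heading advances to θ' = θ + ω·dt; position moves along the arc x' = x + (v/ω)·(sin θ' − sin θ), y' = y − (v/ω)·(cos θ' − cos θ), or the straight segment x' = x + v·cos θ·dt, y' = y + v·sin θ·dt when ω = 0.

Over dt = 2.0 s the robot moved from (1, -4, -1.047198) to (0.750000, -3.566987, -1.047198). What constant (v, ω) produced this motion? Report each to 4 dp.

Δθ = -1.047198 − -1.047198 = 0.000000
ω = Δθ/dt = 0.000000/2.0 = 0.0000
ω = 0 → v = (Δx·cos θ + Δy·sin θ)/dt = -0.2500

v = -0.2500, ω = 0.0000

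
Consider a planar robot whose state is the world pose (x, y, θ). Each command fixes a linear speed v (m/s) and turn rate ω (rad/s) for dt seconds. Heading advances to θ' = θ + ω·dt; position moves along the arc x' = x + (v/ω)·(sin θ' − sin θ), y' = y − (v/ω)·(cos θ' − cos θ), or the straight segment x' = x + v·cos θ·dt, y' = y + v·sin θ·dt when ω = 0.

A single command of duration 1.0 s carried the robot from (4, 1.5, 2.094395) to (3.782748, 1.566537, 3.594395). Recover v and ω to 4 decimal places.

Δθ = 3.594395 − 2.094395 = 1.500000
ω = Δθ/dt = 1.500000/1.0 = 1.5000
R = Δx/(sin θ' − sin θ) = 0.1667
v = R·ω = 0.1667·1.5000 = 0.2500

v = 0.2500, ω = 1.5000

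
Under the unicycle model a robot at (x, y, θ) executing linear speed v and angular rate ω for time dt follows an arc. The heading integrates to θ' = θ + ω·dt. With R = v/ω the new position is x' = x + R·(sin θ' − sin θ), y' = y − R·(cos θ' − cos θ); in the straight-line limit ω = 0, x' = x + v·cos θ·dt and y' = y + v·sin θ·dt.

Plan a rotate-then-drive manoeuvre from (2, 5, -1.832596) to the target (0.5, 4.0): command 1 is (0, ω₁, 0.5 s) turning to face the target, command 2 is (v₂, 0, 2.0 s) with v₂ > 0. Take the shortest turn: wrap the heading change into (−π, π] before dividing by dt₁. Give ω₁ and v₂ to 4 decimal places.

ω₁ = -1.4420, v₂ = 0.9014

heading to target = atan2(4−5, 0.5−2) = -2.5536
Δθ = wrap(-2.5536 − -1.8326) = -0.7210; ω₁ = Δθ/dt₁ = -1.4420
distance = √((0.5−2)² + (4−5)²) = 1.8028; v₂ = distance/dt₂ = 0.9014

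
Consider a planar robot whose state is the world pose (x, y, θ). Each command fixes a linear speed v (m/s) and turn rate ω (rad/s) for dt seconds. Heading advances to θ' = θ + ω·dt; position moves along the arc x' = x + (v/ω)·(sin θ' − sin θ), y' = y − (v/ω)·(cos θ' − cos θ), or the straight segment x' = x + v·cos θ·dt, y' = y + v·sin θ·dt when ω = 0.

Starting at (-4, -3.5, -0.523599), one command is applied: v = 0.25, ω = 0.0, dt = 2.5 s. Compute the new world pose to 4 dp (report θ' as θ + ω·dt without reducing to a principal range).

(-3.4587, -3.8125, -0.5236)

θ' = -0.5236 + 0.0·2.5 = -0.5236
ω = 0 → straight: x' = -4 + 0.25·cos(-0.5236)·2.5 = -3.4587
y' = -3.5 + 0.25·sin(-0.5236)·2.5 = -3.8125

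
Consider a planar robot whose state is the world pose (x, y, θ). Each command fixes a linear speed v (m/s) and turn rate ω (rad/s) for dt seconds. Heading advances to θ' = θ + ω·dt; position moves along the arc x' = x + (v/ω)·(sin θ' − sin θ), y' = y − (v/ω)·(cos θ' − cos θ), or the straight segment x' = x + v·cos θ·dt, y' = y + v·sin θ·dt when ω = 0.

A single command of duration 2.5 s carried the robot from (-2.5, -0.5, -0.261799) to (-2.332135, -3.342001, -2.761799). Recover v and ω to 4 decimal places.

Δθ = -2.761799 − -0.261799 = -2.500000
ω = Δθ/dt = -2.500000/2.5 = -1.0000
R = −Δy/(cos θ' − cos θ) = -1.5000
v = R·ω = -1.5000·-1.0000 = 1.5000

v = 1.5000, ω = -1.0000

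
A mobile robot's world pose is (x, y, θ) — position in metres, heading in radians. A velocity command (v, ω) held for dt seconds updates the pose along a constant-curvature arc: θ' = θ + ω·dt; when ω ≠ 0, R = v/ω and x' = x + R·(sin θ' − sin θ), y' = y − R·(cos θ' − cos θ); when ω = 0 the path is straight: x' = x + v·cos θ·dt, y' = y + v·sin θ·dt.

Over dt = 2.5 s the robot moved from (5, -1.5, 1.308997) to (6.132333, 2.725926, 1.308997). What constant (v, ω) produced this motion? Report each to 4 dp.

Δθ = 1.308997 − 1.308997 = 0.000000
ω = Δθ/dt = 0.000000/2.5 = 0.0000
ω = 0 → v = (Δx·cos θ + Δy·sin θ)/dt = 1.7500

v = 1.7500, ω = 0.0000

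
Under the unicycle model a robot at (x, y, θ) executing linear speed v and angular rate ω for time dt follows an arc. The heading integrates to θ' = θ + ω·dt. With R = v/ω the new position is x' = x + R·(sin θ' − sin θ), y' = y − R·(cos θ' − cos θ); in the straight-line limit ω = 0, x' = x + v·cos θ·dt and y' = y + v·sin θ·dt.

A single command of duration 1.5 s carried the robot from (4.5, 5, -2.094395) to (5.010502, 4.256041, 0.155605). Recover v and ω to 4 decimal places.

v = 0.7500, ω = 1.5000

Δθ = 0.155605 − -2.094395 = 2.250000
ω = Δθ/dt = 2.250000/1.5 = 1.5000
R = −Δy/(cos θ' − cos θ) = 0.5000
v = R·ω = 0.5000·1.5000 = 0.7500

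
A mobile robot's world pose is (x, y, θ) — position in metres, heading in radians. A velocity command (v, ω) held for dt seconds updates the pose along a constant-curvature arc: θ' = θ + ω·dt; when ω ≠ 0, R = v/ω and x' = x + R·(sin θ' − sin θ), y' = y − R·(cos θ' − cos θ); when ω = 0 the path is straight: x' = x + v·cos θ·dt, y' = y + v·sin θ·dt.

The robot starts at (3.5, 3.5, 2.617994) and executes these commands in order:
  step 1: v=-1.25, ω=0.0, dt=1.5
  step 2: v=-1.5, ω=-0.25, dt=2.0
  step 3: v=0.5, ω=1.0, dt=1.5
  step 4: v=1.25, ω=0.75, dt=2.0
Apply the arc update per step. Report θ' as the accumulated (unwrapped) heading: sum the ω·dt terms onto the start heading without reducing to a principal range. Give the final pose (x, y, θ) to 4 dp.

(5.8243, -1.4664, 5.1180)

step 1: θ'=2.6180 (straight) → pose (5.1238, 2.5625, 2.6180)
step 2: θ'=2.1180 (R=6.0000) → pose (7.2477, 0.4881, 2.1180)
step 3: θ'=3.6180 (R=0.5000) → pose (6.5914, 0.6723, 3.6180)
step 4: θ'=5.1180 (R=1.6667) → pose (5.8243, -1.4664, 5.1180)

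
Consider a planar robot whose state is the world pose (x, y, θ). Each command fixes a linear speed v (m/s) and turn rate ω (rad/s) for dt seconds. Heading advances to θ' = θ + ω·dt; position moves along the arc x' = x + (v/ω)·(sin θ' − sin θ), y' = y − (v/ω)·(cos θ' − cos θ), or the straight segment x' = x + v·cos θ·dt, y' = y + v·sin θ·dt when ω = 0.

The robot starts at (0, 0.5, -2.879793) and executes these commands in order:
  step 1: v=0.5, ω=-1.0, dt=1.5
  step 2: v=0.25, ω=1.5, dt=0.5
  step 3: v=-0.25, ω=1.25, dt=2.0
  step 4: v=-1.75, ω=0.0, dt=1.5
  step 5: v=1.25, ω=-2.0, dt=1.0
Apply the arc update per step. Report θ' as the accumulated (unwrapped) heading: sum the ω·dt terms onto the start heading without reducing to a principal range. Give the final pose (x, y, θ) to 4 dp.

step 1: θ'=-4.3798 (R=-0.5000) → pose (-0.6020, 0.8197, -4.3798)
step 2: θ'=-3.6298 (R=0.1667) → pose (-0.6814, 0.9125, -3.6298)
step 3: θ'=-1.1298 (R=-0.2000) → pose (-0.4067, 1.1745, -1.1298)
step 4: θ'=-1.1298 (straight) → pose (-1.5272, 3.5483, -1.1298)
step 5: θ'=-3.1298 (R=-0.6250) → pose (-2.0850, 2.6566, -3.1298)

(-2.0850, 2.6566, -3.1298)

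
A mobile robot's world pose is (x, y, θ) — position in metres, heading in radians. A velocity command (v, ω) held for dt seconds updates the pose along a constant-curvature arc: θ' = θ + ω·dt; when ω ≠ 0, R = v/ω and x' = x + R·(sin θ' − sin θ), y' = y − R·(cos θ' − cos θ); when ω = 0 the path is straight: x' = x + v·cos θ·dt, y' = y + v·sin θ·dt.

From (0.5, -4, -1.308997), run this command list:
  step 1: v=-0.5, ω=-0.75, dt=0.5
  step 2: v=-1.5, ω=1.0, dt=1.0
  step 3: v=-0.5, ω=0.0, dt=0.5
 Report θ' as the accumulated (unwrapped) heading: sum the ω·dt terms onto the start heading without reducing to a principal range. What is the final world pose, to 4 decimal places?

step 1: θ'=-1.6840 (R=0.6667) → pose (0.4816, -3.7521, -1.6840)
step 2: θ'=-0.6840 (R=-1.5000) → pose (-0.0610, -2.4201, -0.6840)
step 3: θ'=-0.6840 (straight) → pose (-0.2548, -2.2622, -0.6840)

(-0.2548, -2.2622, -0.6840)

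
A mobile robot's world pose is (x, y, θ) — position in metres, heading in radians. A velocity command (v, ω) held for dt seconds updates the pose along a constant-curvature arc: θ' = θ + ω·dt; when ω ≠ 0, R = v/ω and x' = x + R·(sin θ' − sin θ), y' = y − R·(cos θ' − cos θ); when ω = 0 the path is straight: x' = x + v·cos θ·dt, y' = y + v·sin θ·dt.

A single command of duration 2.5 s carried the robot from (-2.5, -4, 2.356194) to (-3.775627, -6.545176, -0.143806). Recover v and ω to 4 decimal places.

Δθ = -0.143806 − 2.356194 = -2.500000
ω = Δθ/dt = -2.500000/2.5 = -1.0000
R = −Δy/(cos θ' − cos θ) = 1.5000
v = R·ω = 1.5000·-1.0000 = -1.5000

v = -1.5000, ω = -1.0000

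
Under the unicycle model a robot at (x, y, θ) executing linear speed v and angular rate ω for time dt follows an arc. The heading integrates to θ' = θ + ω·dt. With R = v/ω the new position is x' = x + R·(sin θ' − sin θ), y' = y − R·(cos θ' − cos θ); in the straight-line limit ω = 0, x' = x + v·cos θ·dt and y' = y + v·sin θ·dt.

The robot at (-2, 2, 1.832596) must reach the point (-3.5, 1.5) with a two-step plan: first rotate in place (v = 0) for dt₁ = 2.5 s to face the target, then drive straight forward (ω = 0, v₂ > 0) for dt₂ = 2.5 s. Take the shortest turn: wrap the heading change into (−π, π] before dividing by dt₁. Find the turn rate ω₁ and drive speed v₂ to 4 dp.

heading to target = atan2(1.5−2, -3.5−-2) = -2.8198
Δθ = wrap(-2.8198 − 1.8326) = 1.6307; ω₁ = Δθ/dt₁ = 0.6523
distance = √((-3.5−-2)² + (1.5−2)²) = 1.5811; v₂ = distance/dt₂ = 0.6325

ω₁ = 0.6523, v₂ = 0.6325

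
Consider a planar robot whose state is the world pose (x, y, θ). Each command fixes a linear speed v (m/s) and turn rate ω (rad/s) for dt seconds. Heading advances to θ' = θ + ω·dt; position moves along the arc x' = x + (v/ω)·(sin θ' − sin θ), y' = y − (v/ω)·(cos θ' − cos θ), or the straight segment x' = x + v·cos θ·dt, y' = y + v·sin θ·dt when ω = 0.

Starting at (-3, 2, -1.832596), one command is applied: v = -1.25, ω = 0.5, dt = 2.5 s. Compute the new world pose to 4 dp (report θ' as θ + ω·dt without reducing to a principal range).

θ' = -1.8326 + 0.5·2.5 = -0.5826
R = v/ω = -1.25/0.5 = -2.5000
x' = -3 + -2.5000·(sin -0.5826 − sin -1.8326) = -4.0393
y' = 2 − -2.5000·(cos -0.5826 − cos -1.8326) = 4.7346

(-4.0393, 4.7346, -0.5826)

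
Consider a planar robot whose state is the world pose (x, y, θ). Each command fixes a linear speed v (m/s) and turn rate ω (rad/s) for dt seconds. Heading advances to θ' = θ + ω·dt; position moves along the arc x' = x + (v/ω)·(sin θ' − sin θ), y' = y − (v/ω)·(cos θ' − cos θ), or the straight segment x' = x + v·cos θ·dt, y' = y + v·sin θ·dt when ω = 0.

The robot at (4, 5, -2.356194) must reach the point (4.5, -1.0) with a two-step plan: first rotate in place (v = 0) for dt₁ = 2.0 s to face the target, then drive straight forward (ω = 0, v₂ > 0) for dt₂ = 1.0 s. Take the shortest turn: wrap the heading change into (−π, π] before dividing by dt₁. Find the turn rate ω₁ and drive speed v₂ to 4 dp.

heading to target = atan2(-1−5, 4.5−4) = -1.4877
Δθ = wrap(-1.4877 − -2.3562) = 0.8685; ω₁ = Δθ/dt₁ = 0.4343
distance = √((4.5−4)² + (-1−5)²) = 6.0208; v₂ = distance/dt₂ = 6.0208

ω₁ = 0.4343, v₂ = 6.0208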